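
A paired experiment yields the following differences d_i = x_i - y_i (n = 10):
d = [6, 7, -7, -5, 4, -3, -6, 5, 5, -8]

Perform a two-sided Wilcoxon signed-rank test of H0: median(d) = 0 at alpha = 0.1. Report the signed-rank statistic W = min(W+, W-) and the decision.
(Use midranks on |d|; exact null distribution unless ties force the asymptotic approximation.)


Step 1: Drop any zero differences (none here) and take |d_i|.
|d| = [6, 7, 7, 5, 4, 3, 6, 5, 5, 8]
Step 2: Midrank |d_i| (ties get averaged ranks).
ranks: |6|->6.5, |7|->8.5, |7|->8.5, |5|->4, |4|->2, |3|->1, |6|->6.5, |5|->4, |5|->4, |8|->10
Step 3: Attach original signs; sum ranks with positive sign and with negative sign.
W+ = 6.5 + 8.5 + 2 + 4 + 4 = 25
W- = 8.5 + 4 + 1 + 6.5 + 10 = 30
(Check: W+ + W- = 55 should equal n(n+1)/2 = 55.)
Step 4: Test statistic W = min(W+, W-) = 25.
Step 5: Ties in |d|, so use the tie-corrected normal approximation.
        E[W] = n(n+1)/4 = 10*11/4 = 27.5.
        Tie groups: |d|=5 (t=3), |d|=6 (t=2), |d|=7 (t=2); sum(t^3 - t) = 36.
        Var[W] = n(n+1)(2n+1)/24 - sum(t^3-t)/48 = 2310/24 - 36/48 = 95.5.
        z = (W - E[W]) / sqrt(Var[W]) = (25 - 27.5) / 9.7724 = -0.2558.
        Two-sided p = 2*Phi(z) = 0.798088.
Step 6: alpha = 0.1. fail to reject H0.

W+ = 25, W- = 30, W = min = 25, p = 0.798088, fail to reject H0.


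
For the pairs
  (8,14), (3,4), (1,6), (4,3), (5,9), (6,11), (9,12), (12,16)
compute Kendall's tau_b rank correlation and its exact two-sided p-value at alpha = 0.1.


Step 1: Enumerate the 28 unordered pairs (i,j) with i<j and classify each by sign(x_j-x_i) * sign(y_j-y_i).
  (1,2):dx=-5,dy=-10->C; (1,3):dx=-7,dy=-8->C; (1,4):dx=-4,dy=-11->C; (1,5):dx=-3,dy=-5->C
  (1,6):dx=-2,dy=-3->C; (1,7):dx=+1,dy=-2->D; (1,8):dx=+4,dy=+2->C; (2,3):dx=-2,dy=+2->D
  (2,4):dx=+1,dy=-1->D; (2,5):dx=+2,dy=+5->C; (2,6):dx=+3,dy=+7->C; (2,7):dx=+6,dy=+8->C
  (2,8):dx=+9,dy=+12->C; (3,4):dx=+3,dy=-3->D; (3,5):dx=+4,dy=+3->C; (3,6):dx=+5,dy=+5->C
  (3,7):dx=+8,dy=+6->C; (3,8):dx=+11,dy=+10->C; (4,5):dx=+1,dy=+6->C; (4,6):dx=+2,dy=+8->C
  (4,7):dx=+5,dy=+9->C; (4,8):dx=+8,dy=+13->C; (5,6):dx=+1,dy=+2->C; (5,7):dx=+4,dy=+3->C
  (5,8):dx=+7,dy=+7->C; (6,7):dx=+3,dy=+1->C; (6,8):dx=+6,dy=+5->C; (7,8):dx=+3,dy=+4->C
Step 2: C = 24, D = 4, total pairs = 28.
Step 3: tau = (C - D)/(n(n-1)/2) = (24 - 4)/28 = 0.714286.
Step 4: Exact two-sided p-value (enumerate n! = 40320 permutations of y under H0): p = 0.014137.
Step 5: alpha = 0.1. reject H0.

tau_b = 0.7143 (C=24, D=4), p = 0.014137, reject H0.


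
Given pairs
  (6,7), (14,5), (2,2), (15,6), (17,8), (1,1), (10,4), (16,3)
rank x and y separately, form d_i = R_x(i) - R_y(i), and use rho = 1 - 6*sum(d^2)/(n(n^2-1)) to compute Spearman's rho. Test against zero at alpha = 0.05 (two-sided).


Step 1: Rank x and y separately (midranks; no ties here).
rank(x): 6->3, 14->5, 2->2, 15->6, 17->8, 1->1, 10->4, 16->7
rank(y): 7->7, 5->5, 2->2, 6->6, 8->8, 1->1, 4->4, 3->3
Step 2: d_i = R_x(i) - R_y(i); compute d_i^2.
  (3-7)^2=16, (5-5)^2=0, (2-2)^2=0, (6-6)^2=0, (8-8)^2=0, (1-1)^2=0, (4-4)^2=0, (7-3)^2=16
sum(d^2) = 32.
Step 3: rho = 1 - 6*32 / (8*(8^2 - 1)) = 1 - 192/504 = 0.619048.
Step 4: Under H0, t = rho * sqrt((n-2)/(1-rho^2)) = 1.9308 ~ t(6).
Step 5: Two-sided p-value from the t-distribution with 6 df = 0.101733.
Step 6: alpha = 0.05. fail to reject H0.

rho = 0.6190, p = 0.101733, fail to reject H0 at alpha = 0.05.


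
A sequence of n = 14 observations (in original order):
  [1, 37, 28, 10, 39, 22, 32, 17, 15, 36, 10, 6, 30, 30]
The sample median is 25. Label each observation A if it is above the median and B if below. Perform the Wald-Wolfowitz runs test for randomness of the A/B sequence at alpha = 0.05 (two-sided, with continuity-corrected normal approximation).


Step 1: Compute median = 25; label A = above, B = below.
Labels in order: BAABABABBABBAA  (n_A = 7, n_B = 7)
Step 2: Count runs R = 10.
Step 3: Under H0 (random ordering), E[R] = 2*n_A*n_B/(n_A+n_B) + 1 = 2*7*7/14 + 1 = 8.0000.
        Var[R] = 2*n_A*n_B*(2*n_A*n_B - n_A - n_B) / ((n_A+n_B)^2 * (n_A+n_B-1)) = 8232/2548 = 3.2308.
        SD[R] = 1.7974.
Step 4: Continuity-corrected z = (R - 0.5 - E[R]) / SD[R] = (10 - 0.5 - 8.0000) / 1.7974 = 0.8345.
Step 5: Two-sided p-value via normal approximation = 2*(1 - Phi(|z|)) = 0.403986.
Step 6: alpha = 0.05. fail to reject H0.

R = 10, z = 0.8345, p = 0.403986, fail to reject H0.


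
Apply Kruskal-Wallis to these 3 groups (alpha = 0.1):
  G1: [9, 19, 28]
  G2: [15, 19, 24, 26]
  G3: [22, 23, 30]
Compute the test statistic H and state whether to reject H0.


Step 1: Combine all N = 10 observations and assign midranks.
sorted (value, group, rank): (9,G1,1), (15,G2,2), (19,G1,3.5), (19,G2,3.5), (22,G3,5), (23,G3,6), (24,G2,7), (26,G2,8), (28,G1,9), (30,G3,10)
Step 2: Sum ranks within each group.
R_1 = 13.5 (n_1 = 3)
R_2 = 20.5 (n_2 = 4)
R_3 = 21 (n_3 = 3)
Step 3: H = 12/(N(N+1)) * sum(R_i^2/n_i) - 3(N+1)
     = 12/(10*11) * (13.5^2/3 + 20.5^2/4 + 21^2/3) - 3*11
     = 0.109091 * 312.812 - 33
     = 1.125000.
Step 4: Ties present; correction factor C = 1 - 6/(10^3 - 10) = 0.993939. Corrected H = 1.125000 / 0.993939 = 1.131860.
Step 5: Under H0, H ~ chi^2(2); p-value = 0.567832.
Step 6: alpha = 0.1. fail to reject H0.

H = 1.1319, df = 2, p = 0.567832, fail to reject H0.


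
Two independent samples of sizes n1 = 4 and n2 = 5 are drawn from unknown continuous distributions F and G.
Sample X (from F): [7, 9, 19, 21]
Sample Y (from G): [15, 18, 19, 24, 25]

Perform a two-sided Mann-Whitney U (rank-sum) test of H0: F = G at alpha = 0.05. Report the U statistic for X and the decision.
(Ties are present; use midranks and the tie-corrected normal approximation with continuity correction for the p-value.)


Step 1: Combine and sort all 9 observations; assign midranks.
sorted (value, group): (7,X), (9,X), (15,Y), (18,Y), (19,X), (19,Y), (21,X), (24,Y), (25,Y)
ranks: 7->1, 9->2, 15->3, 18->4, 19->5.5, 19->5.5, 21->7, 24->8, 25->9
Step 2: Rank sum for X: R1 = 1 + 2 + 5.5 + 7 = 15.5.
Step 3: U_X = R1 - n1(n1+1)/2 = 15.5 - 4*5/2 = 15.5 - 10 = 5.5.
       U_Y = n1*n2 - U_X = 20 - 5.5 = 14.5.
Step 4: Ties are present, so use the tie-corrected normal approximation (with continuity correction) for the p-value.
Step 5: p-value = 0.325163; compare to alpha = 0.05. fail to reject H0.

U_X = 5.5, p = 0.325163, fail to reject H0 at alpha = 0.05.


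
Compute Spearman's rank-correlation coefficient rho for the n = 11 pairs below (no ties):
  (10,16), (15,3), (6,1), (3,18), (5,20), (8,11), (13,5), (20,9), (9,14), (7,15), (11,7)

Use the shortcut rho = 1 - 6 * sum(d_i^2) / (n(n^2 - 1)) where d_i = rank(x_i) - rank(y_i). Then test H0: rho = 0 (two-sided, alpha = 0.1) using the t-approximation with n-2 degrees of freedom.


Step 1: Rank x and y separately (midranks; no ties here).
rank(x): 10->7, 15->10, 6->3, 3->1, 5->2, 8->5, 13->9, 20->11, 9->6, 7->4, 11->8
rank(y): 16->9, 3->2, 1->1, 18->10, 20->11, 11->6, 5->3, 9->5, 14->7, 15->8, 7->4
Step 2: d_i = R_x(i) - R_y(i); compute d_i^2.
  (7-9)^2=4, (10-2)^2=64, (3-1)^2=4, (1-10)^2=81, (2-11)^2=81, (5-6)^2=1, (9-3)^2=36, (11-5)^2=36, (6-7)^2=1, (4-8)^2=16, (8-4)^2=16
sum(d^2) = 340.
Step 3: rho = 1 - 6*340 / (11*(11^2 - 1)) = 1 - 2040/1320 = -0.545455.
Step 4: Under H0, t = rho * sqrt((n-2)/(1-rho^2)) = -1.9524 ~ t(9).
Step 5: Two-sided p-value from the t-distribution with 9 df = 0.082651.
Step 6: alpha = 0.1. reject H0.

rho = -0.5455, p = 0.082651, reject H0 at alpha = 0.1.


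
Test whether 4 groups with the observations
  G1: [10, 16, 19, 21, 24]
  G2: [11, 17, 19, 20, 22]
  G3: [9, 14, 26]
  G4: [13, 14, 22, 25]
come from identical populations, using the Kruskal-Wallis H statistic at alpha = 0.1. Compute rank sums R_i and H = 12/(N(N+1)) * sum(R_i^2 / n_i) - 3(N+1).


Step 1: Combine all N = 17 observations and assign midranks.
sorted (value, group, rank): (9,G3,1), (10,G1,2), (11,G2,3), (13,G4,4), (14,G3,5.5), (14,G4,5.5), (16,G1,7), (17,G2,8), (19,G1,9.5), (19,G2,9.5), (20,G2,11), (21,G1,12), (22,G2,13.5), (22,G4,13.5), (24,G1,15), (25,G4,16), (26,G3,17)
Step 2: Sum ranks within each group.
R_1 = 45.5 (n_1 = 5)
R_2 = 45 (n_2 = 5)
R_3 = 23.5 (n_3 = 3)
R_4 = 39 (n_4 = 4)
Step 3: H = 12/(N(N+1)) * sum(R_i^2/n_i) - 3(N+1)
     = 12/(17*18) * (45.5^2/5 + 45^2/5 + 23.5^2/3 + 39^2/4) - 3*18
     = 0.039216 * 1383.38 - 54
     = 0.250327.
Step 4: Ties present; correction factor C = 1 - 18/(17^3 - 17) = 0.996324. Corrected H = 0.250327 / 0.996324 = 0.251251.
Step 5: Under H0, H ~ chi^2(3); p-value = 0.968920.
Step 6: alpha = 0.1. fail to reject H0.

H = 0.2513, df = 3, p = 0.968920, fail to reject H0.


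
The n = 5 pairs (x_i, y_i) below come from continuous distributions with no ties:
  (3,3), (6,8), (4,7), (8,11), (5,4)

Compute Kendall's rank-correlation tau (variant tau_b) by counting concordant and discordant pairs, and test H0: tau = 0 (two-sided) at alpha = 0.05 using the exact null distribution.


Step 1: Enumerate the 10 unordered pairs (i,j) with i<j and classify each by sign(x_j-x_i) * sign(y_j-y_i).
  (1,2):dx=+3,dy=+5->C; (1,3):dx=+1,dy=+4->C; (1,4):dx=+5,dy=+8->C; (1,5):dx=+2,dy=+1->C
  (2,3):dx=-2,dy=-1->C; (2,4):dx=+2,dy=+3->C; (2,5):dx=-1,dy=-4->C; (3,4):dx=+4,dy=+4->C
  (3,5):dx=+1,dy=-3->D; (4,5):dx=-3,dy=-7->C
Step 2: C = 9, D = 1, total pairs = 10.
Step 3: tau = (C - D)/(n(n-1)/2) = (9 - 1)/10 = 0.800000.
Step 4: Exact two-sided p-value (enumerate n! = 120 permutations of y under H0): p = 0.083333.
Step 5: alpha = 0.05. fail to reject H0.

tau_b = 0.8000 (C=9, D=1), p = 0.083333, fail to reject H0.


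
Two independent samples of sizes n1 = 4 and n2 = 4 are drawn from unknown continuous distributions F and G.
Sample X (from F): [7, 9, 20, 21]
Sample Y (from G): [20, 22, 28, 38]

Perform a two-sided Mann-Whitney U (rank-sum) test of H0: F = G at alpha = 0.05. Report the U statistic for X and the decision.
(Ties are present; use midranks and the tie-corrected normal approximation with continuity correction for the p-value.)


Step 1: Combine and sort all 8 observations; assign midranks.
sorted (value, group): (7,X), (9,X), (20,X), (20,Y), (21,X), (22,Y), (28,Y), (38,Y)
ranks: 7->1, 9->2, 20->3.5, 20->3.5, 21->5, 22->6, 28->7, 38->8
Step 2: Rank sum for X: R1 = 1 + 2 + 3.5 + 5 = 11.5.
Step 3: U_X = R1 - n1(n1+1)/2 = 11.5 - 4*5/2 = 11.5 - 10 = 1.5.
       U_Y = n1*n2 - U_X = 16 - 1.5 = 14.5.
Step 4: Ties are present, so use the tie-corrected normal approximation (with continuity correction) for the p-value.
Step 5: p-value = 0.081429; compare to alpha = 0.05. fail to reject H0.

U_X = 1.5, p = 0.081429, fail to reject H0 at alpha = 0.05.


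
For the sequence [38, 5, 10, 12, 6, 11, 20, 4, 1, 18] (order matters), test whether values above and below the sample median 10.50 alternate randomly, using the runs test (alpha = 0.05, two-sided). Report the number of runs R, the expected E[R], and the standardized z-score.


Step 1: Compute median = 10.50; label A = above, B = below.
Labels in order: ABBABAABBA  (n_A = 5, n_B = 5)
Step 2: Count runs R = 7.
Step 3: Under H0 (random ordering), E[R] = 2*n_A*n_B/(n_A+n_B) + 1 = 2*5*5/10 + 1 = 6.0000.
        Var[R] = 2*n_A*n_B*(2*n_A*n_B - n_A - n_B) / ((n_A+n_B)^2 * (n_A+n_B-1)) = 2000/900 = 2.2222.
        SD[R] = 1.4907.
Step 4: Continuity-corrected z = (R - 0.5 - E[R]) / SD[R] = (7 - 0.5 - 6.0000) / 1.4907 = 0.3354.
Step 5: Two-sided p-value via normal approximation = 2*(1 - Phi(|z|)) = 0.737316.
Step 6: alpha = 0.05. fail to reject H0.

R = 7, z = 0.3354, p = 0.737316, fail to reject H0.


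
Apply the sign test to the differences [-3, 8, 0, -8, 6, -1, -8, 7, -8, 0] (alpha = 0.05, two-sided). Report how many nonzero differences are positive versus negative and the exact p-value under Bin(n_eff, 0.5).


Step 1: Discard zero differences. Original n = 10; n_eff = number of nonzero differences = 8.
Nonzero differences (with sign): -3, +8, -8, +6, -1, -8, +7, -8
Step 2: Count signs: positive = 3, negative = 5.
Step 3: Under H0: P(positive) = 0.5, so the number of positives S ~ Bin(8, 0.5).
Step 4: Two-sided exact p-value = sum of Bin(8,0.5) probabilities at or below the observed probability = 0.726562.
Step 5: alpha = 0.05. fail to reject H0.

n_eff = 8, pos = 3, neg = 5, p = 0.726562, fail to reject H0.


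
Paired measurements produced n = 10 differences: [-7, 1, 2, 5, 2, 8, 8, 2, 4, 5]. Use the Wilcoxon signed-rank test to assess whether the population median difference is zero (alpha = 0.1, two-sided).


Step 1: Drop any zero differences (none here) and take |d_i|.
|d| = [7, 1, 2, 5, 2, 8, 8, 2, 4, 5]
Step 2: Midrank |d_i| (ties get averaged ranks).
ranks: |7|->8, |1|->1, |2|->3, |5|->6.5, |2|->3, |8|->9.5, |8|->9.5, |2|->3, |4|->5, |5|->6.5
Step 3: Attach original signs; sum ranks with positive sign and with negative sign.
W+ = 1 + 3 + 6.5 + 3 + 9.5 + 9.5 + 3 + 5 + 6.5 = 47
W- = 8 = 8
(Check: W+ + W- = 55 should equal n(n+1)/2 = 55.)
Step 4: Test statistic W = min(W+, W-) = 8.
Step 5: Ties in |d|, so use the tie-corrected normal approximation.
        E[W] = n(n+1)/4 = 10*11/4 = 27.5.
        Tie groups: |d|=2 (t=3), |d|=5 (t=2), |d|=8 (t=2); sum(t^3 - t) = 36.
        Var[W] = n(n+1)(2n+1)/24 - sum(t^3-t)/48 = 2310/24 - 36/48 = 95.5.
        z = (W - E[W]) / sqrt(Var[W]) = (8 - 27.5) / 9.7724 = -1.9954.
        Two-sided p = 2*Phi(z) = 0.045998.
Step 6: alpha = 0.1. reject H0.

W+ = 47, W- = 8, W = min = 8, p = 0.045998, reject H0.


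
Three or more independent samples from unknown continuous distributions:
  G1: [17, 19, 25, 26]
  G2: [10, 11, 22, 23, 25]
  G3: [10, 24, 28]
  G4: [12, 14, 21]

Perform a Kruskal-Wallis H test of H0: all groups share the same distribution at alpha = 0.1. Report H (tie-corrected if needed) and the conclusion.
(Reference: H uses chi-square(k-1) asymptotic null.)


Step 1: Combine all N = 15 observations and assign midranks.
sorted (value, group, rank): (10,G2,1.5), (10,G3,1.5), (11,G2,3), (12,G4,4), (14,G4,5), (17,G1,6), (19,G1,7), (21,G4,8), (22,G2,9), (23,G2,10), (24,G3,11), (25,G1,12.5), (25,G2,12.5), (26,G1,14), (28,G3,15)
Step 2: Sum ranks within each group.
R_1 = 39.5 (n_1 = 4)
R_2 = 36 (n_2 = 5)
R_3 = 27.5 (n_3 = 3)
R_4 = 17 (n_4 = 3)
Step 3: H = 12/(N(N+1)) * sum(R_i^2/n_i) - 3(N+1)
     = 12/(15*16) * (39.5^2/4 + 36^2/5 + 27.5^2/3 + 17^2/3) - 3*16
     = 0.050000 * 997.679 - 48
     = 1.883958.
Step 4: Ties present; correction factor C = 1 - 12/(15^3 - 15) = 0.996429. Corrected H = 1.883958 / 0.996429 = 1.890711.
Step 5: Under H0, H ~ chi^2(3); p-value = 0.595397.
Step 6: alpha = 0.1. fail to reject H0.

H = 1.8907, df = 3, p = 0.595397, fail to reject H0.


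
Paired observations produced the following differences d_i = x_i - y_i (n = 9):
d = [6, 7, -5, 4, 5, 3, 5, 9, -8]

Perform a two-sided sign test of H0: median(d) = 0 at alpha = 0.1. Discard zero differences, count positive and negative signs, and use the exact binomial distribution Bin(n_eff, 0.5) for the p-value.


Step 1: Discard zero differences. Original n = 9; n_eff = number of nonzero differences = 9.
Nonzero differences (with sign): +6, +7, -5, +4, +5, +3, +5, +9, -8
Step 2: Count signs: positive = 7, negative = 2.
Step 3: Under H0: P(positive) = 0.5, so the number of positives S ~ Bin(9, 0.5).
Step 4: Two-sided exact p-value = sum of Bin(9,0.5) probabilities at or below the observed probability = 0.179688.
Step 5: alpha = 0.1. fail to reject H0.

n_eff = 9, pos = 7, neg = 2, p = 0.179688, fail to reject H0.


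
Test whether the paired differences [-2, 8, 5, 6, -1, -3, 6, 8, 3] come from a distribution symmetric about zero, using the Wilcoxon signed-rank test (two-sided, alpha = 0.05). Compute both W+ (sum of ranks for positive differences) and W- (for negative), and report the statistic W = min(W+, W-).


Step 1: Drop any zero differences (none here) and take |d_i|.
|d| = [2, 8, 5, 6, 1, 3, 6, 8, 3]
Step 2: Midrank |d_i| (ties get averaged ranks).
ranks: |2|->2, |8|->8.5, |5|->5, |6|->6.5, |1|->1, |3|->3.5, |6|->6.5, |8|->8.5, |3|->3.5
Step 3: Attach original signs; sum ranks with positive sign and with negative sign.
W+ = 8.5 + 5 + 6.5 + 6.5 + 8.5 + 3.5 = 38.5
W- = 2 + 1 + 3.5 = 6.5
(Check: W+ + W- = 45 should equal n(n+1)/2 = 45.)
Step 4: Test statistic W = min(W+, W-) = 6.5.
Step 5: Ties in |d|, so use the tie-corrected normal approximation.
        E[W] = n(n+1)/4 = 9*10/4 = 22.5.
        Tie groups: |d|=3 (t=2), |d|=6 (t=2), |d|=8 (t=2); sum(t^3 - t) = 18.
        Var[W] = n(n+1)(2n+1)/24 - sum(t^3-t)/48 = 1710/24 - 18/48 = 70.875.
        z = (W - E[W]) / sqrt(Var[W]) = (6.5 - 22.5) / 8.4187 = -1.9005.
        Two-sided p = 2*Phi(z) = 0.057364.
Step 6: alpha = 0.05. fail to reject H0.

W+ = 38.5, W- = 6.5, W = min = 6.5, p = 0.057364, fail to reject H0.


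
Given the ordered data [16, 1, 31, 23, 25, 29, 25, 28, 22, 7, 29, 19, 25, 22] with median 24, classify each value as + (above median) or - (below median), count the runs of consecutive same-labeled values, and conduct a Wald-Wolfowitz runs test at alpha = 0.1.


Step 1: Compute median = 24; label A = above, B = below.
Labels in order: BBABAAAABBABAB  (n_A = 7, n_B = 7)
Step 2: Count runs R = 9.
Step 3: Under H0 (random ordering), E[R] = 2*n_A*n_B/(n_A+n_B) + 1 = 2*7*7/14 + 1 = 8.0000.
        Var[R] = 2*n_A*n_B*(2*n_A*n_B - n_A - n_B) / ((n_A+n_B)^2 * (n_A+n_B-1)) = 8232/2548 = 3.2308.
        SD[R] = 1.7974.
Step 4: Continuity-corrected z = (R - 0.5 - E[R]) / SD[R] = (9 - 0.5 - 8.0000) / 1.7974 = 0.2782.
Step 5: Two-sided p-value via normal approximation = 2*(1 - Phi(|z|)) = 0.780879.
Step 6: alpha = 0.1. fail to reject H0.

R = 9, z = 0.2782, p = 0.780879, fail to reject H0.


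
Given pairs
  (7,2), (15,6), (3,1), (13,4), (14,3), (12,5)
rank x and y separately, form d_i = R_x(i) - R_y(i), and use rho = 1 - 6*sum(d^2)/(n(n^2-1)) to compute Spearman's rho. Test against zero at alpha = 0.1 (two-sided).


Step 1: Rank x and y separately (midranks; no ties here).
rank(x): 7->2, 15->6, 3->1, 13->4, 14->5, 12->3
rank(y): 2->2, 6->6, 1->1, 4->4, 3->3, 5->5
Step 2: d_i = R_x(i) - R_y(i); compute d_i^2.
  (2-2)^2=0, (6-6)^2=0, (1-1)^2=0, (4-4)^2=0, (5-3)^2=4, (3-5)^2=4
sum(d^2) = 8.
Step 3: rho = 1 - 6*8 / (6*(6^2 - 1)) = 1 - 48/210 = 0.771429.
Step 4: Under H0, t = rho * sqrt((n-2)/(1-rho^2)) = 2.4247 ~ t(4).
Step 5: Two-sided p-value from the t-distribution with 4 df = 0.072397.
Step 6: alpha = 0.1. reject H0.

rho = 0.7714, p = 0.072397, reject H0 at alpha = 0.1.


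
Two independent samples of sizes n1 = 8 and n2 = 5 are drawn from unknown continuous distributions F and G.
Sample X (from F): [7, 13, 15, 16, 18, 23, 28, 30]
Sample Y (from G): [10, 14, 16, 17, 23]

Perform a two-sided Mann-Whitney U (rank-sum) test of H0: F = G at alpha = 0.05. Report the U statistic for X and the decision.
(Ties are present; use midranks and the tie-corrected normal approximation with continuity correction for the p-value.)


Step 1: Combine and sort all 13 observations; assign midranks.
sorted (value, group): (7,X), (10,Y), (13,X), (14,Y), (15,X), (16,X), (16,Y), (17,Y), (18,X), (23,X), (23,Y), (28,X), (30,X)
ranks: 7->1, 10->2, 13->3, 14->4, 15->5, 16->6.5, 16->6.5, 17->8, 18->9, 23->10.5, 23->10.5, 28->12, 30->13
Step 2: Rank sum for X: R1 = 1 + 3 + 5 + 6.5 + 9 + 10.5 + 12 + 13 = 60.
Step 3: U_X = R1 - n1(n1+1)/2 = 60 - 8*9/2 = 60 - 36 = 24.
       U_Y = n1*n2 - U_X = 40 - 24 = 16.
Step 4: Ties are present, so use the tie-corrected normal approximation (with continuity correction) for the p-value.
Step 5: p-value = 0.607419; compare to alpha = 0.05. fail to reject H0.

U_X = 24, p = 0.607419, fail to reject H0 at alpha = 0.05.


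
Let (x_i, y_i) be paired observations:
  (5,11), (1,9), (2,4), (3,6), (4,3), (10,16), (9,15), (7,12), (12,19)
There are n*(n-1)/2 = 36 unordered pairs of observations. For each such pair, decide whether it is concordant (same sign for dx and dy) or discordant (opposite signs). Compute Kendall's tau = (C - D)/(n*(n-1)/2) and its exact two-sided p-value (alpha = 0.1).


Step 1: Enumerate the 36 unordered pairs (i,j) with i<j and classify each by sign(x_j-x_i) * sign(y_j-y_i).
  (1,2):dx=-4,dy=-2->C; (1,3):dx=-3,dy=-7->C; (1,4):dx=-2,dy=-5->C; (1,5):dx=-1,dy=-8->C
  (1,6):dx=+5,dy=+5->C; (1,7):dx=+4,dy=+4->C; (1,8):dx=+2,dy=+1->C; (1,9):dx=+7,dy=+8->C
  (2,3):dx=+1,dy=-5->D; (2,4):dx=+2,dy=-3->D; (2,5):dx=+3,dy=-6->D; (2,6):dx=+9,dy=+7->C
  (2,7):dx=+8,dy=+6->C; (2,8):dx=+6,dy=+3->C; (2,9):dx=+11,dy=+10->C; (3,4):dx=+1,dy=+2->C
  (3,5):dx=+2,dy=-1->D; (3,6):dx=+8,dy=+12->C; (3,7):dx=+7,dy=+11->C; (3,8):dx=+5,dy=+8->C
  (3,9):dx=+10,dy=+15->C; (4,5):dx=+1,dy=-3->D; (4,6):dx=+7,dy=+10->C; (4,7):dx=+6,dy=+9->C
  (4,8):dx=+4,dy=+6->C; (4,9):dx=+9,dy=+13->C; (5,6):dx=+6,dy=+13->C; (5,7):dx=+5,dy=+12->C
  (5,8):dx=+3,dy=+9->C; (5,9):dx=+8,dy=+16->C; (6,7):dx=-1,dy=-1->C; (6,8):dx=-3,dy=-4->C
  (6,9):dx=+2,dy=+3->C; (7,8):dx=-2,dy=-3->C; (7,9):dx=+3,dy=+4->C; (8,9):dx=+5,dy=+7->C
Step 2: C = 31, D = 5, total pairs = 36.
Step 3: tau = (C - D)/(n(n-1)/2) = (31 - 5)/36 = 0.722222.
Step 4: Exact two-sided p-value (enumerate n! = 362880 permutations of y under H0): p = 0.005886.
Step 5: alpha = 0.1. reject H0.

tau_b = 0.7222 (C=31, D=5), p = 0.005886, reject H0.


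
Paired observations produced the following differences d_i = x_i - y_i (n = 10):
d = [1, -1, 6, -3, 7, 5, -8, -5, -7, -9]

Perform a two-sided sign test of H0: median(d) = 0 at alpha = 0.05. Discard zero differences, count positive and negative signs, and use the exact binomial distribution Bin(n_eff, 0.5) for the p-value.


Step 1: Discard zero differences. Original n = 10; n_eff = number of nonzero differences = 10.
Nonzero differences (with sign): +1, -1, +6, -3, +7, +5, -8, -5, -7, -9
Step 2: Count signs: positive = 4, negative = 6.
Step 3: Under H0: P(positive) = 0.5, so the number of positives S ~ Bin(10, 0.5).
Step 4: Two-sided exact p-value = sum of Bin(10,0.5) probabilities at or below the observed probability = 0.753906.
Step 5: alpha = 0.05. fail to reject H0.

n_eff = 10, pos = 4, neg = 6, p = 0.753906, fail to reject H0.


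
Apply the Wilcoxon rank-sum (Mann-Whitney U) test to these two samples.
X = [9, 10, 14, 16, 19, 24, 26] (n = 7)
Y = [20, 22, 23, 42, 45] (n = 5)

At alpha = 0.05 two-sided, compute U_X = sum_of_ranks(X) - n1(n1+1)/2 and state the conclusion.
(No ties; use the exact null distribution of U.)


Step 1: Combine and sort all 12 observations; assign midranks.
sorted (value, group): (9,X), (10,X), (14,X), (16,X), (19,X), (20,Y), (22,Y), (23,Y), (24,X), (26,X), (42,Y), (45,Y)
ranks: 9->1, 10->2, 14->3, 16->4, 19->5, 20->6, 22->7, 23->8, 24->9, 26->10, 42->11, 45->12
Step 2: Rank sum for X: R1 = 1 + 2 + 3 + 4 + 5 + 9 + 10 = 34.
Step 3: U_X = R1 - n1(n1+1)/2 = 34 - 7*8/2 = 34 - 28 = 6.
       U_Y = n1*n2 - U_X = 35 - 6 = 29.
Step 4: No ties, so the exact null distribution of U (based on enumerating the C(12,7) = 792 equally likely rank assignments) gives the two-sided p-value.
Step 5: p-value = 0.073232; compare to alpha = 0.05. fail to reject H0.

U_X = 6, p = 0.073232, fail to reject H0 at alpha = 0.05.


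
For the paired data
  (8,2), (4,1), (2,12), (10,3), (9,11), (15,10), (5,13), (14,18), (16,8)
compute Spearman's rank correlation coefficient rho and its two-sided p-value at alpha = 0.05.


Step 1: Rank x and y separately (midranks; no ties here).
rank(x): 8->4, 4->2, 2->1, 10->6, 9->5, 15->8, 5->3, 14->7, 16->9
rank(y): 2->2, 1->1, 12->7, 3->3, 11->6, 10->5, 13->8, 18->9, 8->4
Step 2: d_i = R_x(i) - R_y(i); compute d_i^2.
  (4-2)^2=4, (2-1)^2=1, (1-7)^2=36, (6-3)^2=9, (5-6)^2=1, (8-5)^2=9, (3-8)^2=25, (7-9)^2=4, (9-4)^2=25
sum(d^2) = 114.
Step 3: rho = 1 - 6*114 / (9*(9^2 - 1)) = 1 - 684/720 = 0.050000.
Step 4: Under H0, t = rho * sqrt((n-2)/(1-rho^2)) = 0.1325 ~ t(7).
Step 5: Two-sided p-value from the t-distribution with 7 df = 0.898353.
Step 6: alpha = 0.05. fail to reject H0.

rho = 0.0500, p = 0.898353, fail to reject H0 at alpha = 0.05.


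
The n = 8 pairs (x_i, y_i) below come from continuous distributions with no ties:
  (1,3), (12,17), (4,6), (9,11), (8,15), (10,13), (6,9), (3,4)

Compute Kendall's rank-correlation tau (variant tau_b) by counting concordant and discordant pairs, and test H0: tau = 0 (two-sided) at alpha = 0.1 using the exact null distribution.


Step 1: Enumerate the 28 unordered pairs (i,j) with i<j and classify each by sign(x_j-x_i) * sign(y_j-y_i).
  (1,2):dx=+11,dy=+14->C; (1,3):dx=+3,dy=+3->C; (1,4):dx=+8,dy=+8->C; (1,5):dx=+7,dy=+12->C
  (1,6):dx=+9,dy=+10->C; (1,7):dx=+5,dy=+6->C; (1,8):dx=+2,dy=+1->C; (2,3):dx=-8,dy=-11->C
  (2,4):dx=-3,dy=-6->C; (2,5):dx=-4,dy=-2->C; (2,6):dx=-2,dy=-4->C; (2,7):dx=-6,dy=-8->C
  (2,8):dx=-9,dy=-13->C; (3,4):dx=+5,dy=+5->C; (3,5):dx=+4,dy=+9->C; (3,6):dx=+6,dy=+7->C
  (3,7):dx=+2,dy=+3->C; (3,8):dx=-1,dy=-2->C; (4,5):dx=-1,dy=+4->D; (4,6):dx=+1,dy=+2->C
  (4,7):dx=-3,dy=-2->C; (4,8):dx=-6,dy=-7->C; (5,6):dx=+2,dy=-2->D; (5,7):dx=-2,dy=-6->C
  (5,8):dx=-5,dy=-11->C; (6,7):dx=-4,dy=-4->C; (6,8):dx=-7,dy=-9->C; (7,8):dx=-3,dy=-5->C
Step 2: C = 26, D = 2, total pairs = 28.
Step 3: tau = (C - D)/(n(n-1)/2) = (26 - 2)/28 = 0.857143.
Step 4: Exact two-sided p-value (enumerate n! = 40320 permutations of y under H0): p = 0.001736.
Step 5: alpha = 0.1. reject H0.

tau_b = 0.8571 (C=26, D=2), p = 0.001736, reject H0.


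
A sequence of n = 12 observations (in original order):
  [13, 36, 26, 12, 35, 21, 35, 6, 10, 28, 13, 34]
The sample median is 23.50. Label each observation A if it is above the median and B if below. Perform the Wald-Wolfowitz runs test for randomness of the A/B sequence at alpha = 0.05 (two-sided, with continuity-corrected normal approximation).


Step 1: Compute median = 23.50; label A = above, B = below.
Labels in order: BAABABABBABA  (n_A = 6, n_B = 6)
Step 2: Count runs R = 10.
Step 3: Under H0 (random ordering), E[R] = 2*n_A*n_B/(n_A+n_B) + 1 = 2*6*6/12 + 1 = 7.0000.
        Var[R] = 2*n_A*n_B*(2*n_A*n_B - n_A - n_B) / ((n_A+n_B)^2 * (n_A+n_B-1)) = 4320/1584 = 2.7273.
        SD[R] = 1.6514.
Step 4: Continuity-corrected z = (R - 0.5 - E[R]) / SD[R] = (10 - 0.5 - 7.0000) / 1.6514 = 1.5138.
Step 5: Two-sided p-value via normal approximation = 2*(1 - Phi(|z|)) = 0.130070.
Step 6: alpha = 0.05. fail to reject H0.

R = 10, z = 1.5138, p = 0.130070, fail to reject H0.


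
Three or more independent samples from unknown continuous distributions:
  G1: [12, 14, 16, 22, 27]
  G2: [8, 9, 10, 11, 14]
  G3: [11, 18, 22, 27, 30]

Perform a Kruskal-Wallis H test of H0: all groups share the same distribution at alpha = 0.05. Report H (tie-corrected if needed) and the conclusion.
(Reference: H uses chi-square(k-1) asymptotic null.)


Step 1: Combine all N = 15 observations and assign midranks.
sorted (value, group, rank): (8,G2,1), (9,G2,2), (10,G2,3), (11,G2,4.5), (11,G3,4.5), (12,G1,6), (14,G1,7.5), (14,G2,7.5), (16,G1,9), (18,G3,10), (22,G1,11.5), (22,G3,11.5), (27,G1,13.5), (27,G3,13.5), (30,G3,15)
Step 2: Sum ranks within each group.
R_1 = 47.5 (n_1 = 5)
R_2 = 18 (n_2 = 5)
R_3 = 54.5 (n_3 = 5)
Step 3: H = 12/(N(N+1)) * sum(R_i^2/n_i) - 3(N+1)
     = 12/(15*16) * (47.5^2/5 + 18^2/5 + 54.5^2/5) - 3*16
     = 0.050000 * 1110.1 - 48
     = 7.505000.
Step 4: Ties present; correction factor C = 1 - 24/(15^3 - 15) = 0.992857. Corrected H = 7.505000 / 0.992857 = 7.558993.
Step 5: Under H0, H ~ chi^2(2); p-value = 0.022834.
Step 6: alpha = 0.05. reject H0.

H = 7.5590, df = 2, p = 0.022834, reject H0.


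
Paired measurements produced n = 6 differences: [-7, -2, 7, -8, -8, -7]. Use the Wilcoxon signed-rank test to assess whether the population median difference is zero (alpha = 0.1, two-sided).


Step 1: Drop any zero differences (none here) and take |d_i|.
|d| = [7, 2, 7, 8, 8, 7]
Step 2: Midrank |d_i| (ties get averaged ranks).
ranks: |7|->3, |2|->1, |7|->3, |8|->5.5, |8|->5.5, |7|->3
Step 3: Attach original signs; sum ranks with positive sign and with negative sign.
W+ = 3 = 3
W- = 3 + 1 + 5.5 + 5.5 + 3 = 18
(Check: W+ + W- = 21 should equal n(n+1)/2 = 21.)
Step 4: Test statistic W = min(W+, W-) = 3.
Step 5: Ties in |d|, so use the tie-corrected normal approximation.
        E[W] = n(n+1)/4 = 6*7/4 = 10.5.
        Tie groups: |d|=7 (t=3), |d|=8 (t=2); sum(t^3 - t) = 30.
        Var[W] = n(n+1)(2n+1)/24 - sum(t^3-t)/48 = 546/24 - 30/48 = 22.125.
        z = (W - E[W]) / sqrt(Var[W]) = (3 - 10.5) / 4.7037 = -1.5945.
        Two-sided p = 2*Phi(z) = 0.110828.
Step 6: alpha = 0.1. fail to reject H0.

W+ = 3, W- = 18, W = min = 3, p = 0.110828, fail to reject H0.


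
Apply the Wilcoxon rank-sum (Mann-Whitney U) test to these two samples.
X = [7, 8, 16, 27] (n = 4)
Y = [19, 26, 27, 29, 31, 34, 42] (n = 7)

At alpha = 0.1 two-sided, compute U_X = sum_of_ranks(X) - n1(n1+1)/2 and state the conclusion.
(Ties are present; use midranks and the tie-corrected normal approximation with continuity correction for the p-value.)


Step 1: Combine and sort all 11 observations; assign midranks.
sorted (value, group): (7,X), (8,X), (16,X), (19,Y), (26,Y), (27,X), (27,Y), (29,Y), (31,Y), (34,Y), (42,Y)
ranks: 7->1, 8->2, 16->3, 19->4, 26->5, 27->6.5, 27->6.5, 29->8, 31->9, 34->10, 42->11
Step 2: Rank sum for X: R1 = 1 + 2 + 3 + 6.5 = 12.5.
Step 3: U_X = R1 - n1(n1+1)/2 = 12.5 - 4*5/2 = 12.5 - 10 = 2.5.
       U_Y = n1*n2 - U_X = 28 - 2.5 = 25.5.
Step 4: Ties are present, so use the tie-corrected normal approximation (with continuity correction) for the p-value.
Step 5: p-value = 0.037202; compare to alpha = 0.1. reject H0.

U_X = 2.5, p = 0.037202, reject H0 at alpha = 0.1.


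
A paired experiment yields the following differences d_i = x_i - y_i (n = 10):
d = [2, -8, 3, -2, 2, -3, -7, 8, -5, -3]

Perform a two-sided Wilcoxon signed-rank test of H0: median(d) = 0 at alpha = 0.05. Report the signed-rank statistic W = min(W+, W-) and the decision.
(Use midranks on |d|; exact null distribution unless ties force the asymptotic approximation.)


Step 1: Drop any zero differences (none here) and take |d_i|.
|d| = [2, 8, 3, 2, 2, 3, 7, 8, 5, 3]
Step 2: Midrank |d_i| (ties get averaged ranks).
ranks: |2|->2, |8|->9.5, |3|->5, |2|->2, |2|->2, |3|->5, |7|->8, |8|->9.5, |5|->7, |3|->5
Step 3: Attach original signs; sum ranks with positive sign and with negative sign.
W+ = 2 + 5 + 2 + 9.5 = 18.5
W- = 9.5 + 2 + 5 + 8 + 7 + 5 = 36.5
(Check: W+ + W- = 55 should equal n(n+1)/2 = 55.)
Step 4: Test statistic W = min(W+, W-) = 18.5.
Step 5: Ties in |d|, so use the tie-corrected normal approximation.
        E[W] = n(n+1)/4 = 10*11/4 = 27.5.
        Tie groups: |d|=2 (t=3), |d|=3 (t=3), |d|=8 (t=2); sum(t^3 - t) = 54.
        Var[W] = n(n+1)(2n+1)/24 - sum(t^3-t)/48 = 2310/24 - 54/48 = 95.125.
        z = (W - E[W]) / sqrt(Var[W]) = (18.5 - 27.5) / 9.7532 = -0.9228.
        Two-sided p = 2*Phi(z) = 0.356125.
Step 6: alpha = 0.05. fail to reject H0.

W+ = 18.5, W- = 36.5, W = min = 18.5, p = 0.356125, fail to reject H0.


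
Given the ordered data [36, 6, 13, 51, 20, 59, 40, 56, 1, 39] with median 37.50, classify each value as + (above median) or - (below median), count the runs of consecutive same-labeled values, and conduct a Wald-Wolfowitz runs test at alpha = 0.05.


Step 1: Compute median = 37.50; label A = above, B = below.
Labels in order: BBBABAAABA  (n_A = 5, n_B = 5)
Step 2: Count runs R = 6.
Step 3: Under H0 (random ordering), E[R] = 2*n_A*n_B/(n_A+n_B) + 1 = 2*5*5/10 + 1 = 6.0000.
        Var[R] = 2*n_A*n_B*(2*n_A*n_B - n_A - n_B) / ((n_A+n_B)^2 * (n_A+n_B-1)) = 2000/900 = 2.2222.
        SD[R] = 1.4907.
Step 4: R = E[R], so z = 0 with no continuity correction.
Step 5: Two-sided p-value via normal approximation = 2*(1 - Phi(|z|)) = 1.000000.
Step 6: alpha = 0.05. fail to reject H0.

R = 6, z = 0.0000, p = 1.000000, fail to reject H0.


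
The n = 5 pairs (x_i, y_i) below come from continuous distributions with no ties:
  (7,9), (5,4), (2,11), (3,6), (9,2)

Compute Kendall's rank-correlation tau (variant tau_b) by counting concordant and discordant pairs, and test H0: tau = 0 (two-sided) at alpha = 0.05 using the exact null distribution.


Step 1: Enumerate the 10 unordered pairs (i,j) with i<j and classify each by sign(x_j-x_i) * sign(y_j-y_i).
  (1,2):dx=-2,dy=-5->C; (1,3):dx=-5,dy=+2->D; (1,4):dx=-4,dy=-3->C; (1,5):dx=+2,dy=-7->D
  (2,3):dx=-3,dy=+7->D; (2,4):dx=-2,dy=+2->D; (2,5):dx=+4,dy=-2->D; (3,4):dx=+1,dy=-5->D
  (3,5):dx=+7,dy=-9->D; (4,5):dx=+6,dy=-4->D
Step 2: C = 2, D = 8, total pairs = 10.
Step 3: tau = (C - D)/(n(n-1)/2) = (2 - 8)/10 = -0.600000.
Step 4: Exact two-sided p-value (enumerate n! = 120 permutations of y under H0): p = 0.233333.
Step 5: alpha = 0.05. fail to reject H0.

tau_b = -0.6000 (C=2, D=8), p = 0.233333, fail to reject H0.


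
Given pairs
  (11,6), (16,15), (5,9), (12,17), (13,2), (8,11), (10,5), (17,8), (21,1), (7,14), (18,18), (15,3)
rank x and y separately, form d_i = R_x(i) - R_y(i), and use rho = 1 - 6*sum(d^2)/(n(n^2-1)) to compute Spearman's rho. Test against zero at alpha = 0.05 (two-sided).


Step 1: Rank x and y separately (midranks; no ties here).
rank(x): 11->5, 16->9, 5->1, 12->6, 13->7, 8->3, 10->4, 17->10, 21->12, 7->2, 18->11, 15->8
rank(y): 6->5, 15->10, 9->7, 17->11, 2->2, 11->8, 5->4, 8->6, 1->1, 14->9, 18->12, 3->3
Step 2: d_i = R_x(i) - R_y(i); compute d_i^2.
  (5-5)^2=0, (9-10)^2=1, (1-7)^2=36, (6-11)^2=25, (7-2)^2=25, (3-8)^2=25, (4-4)^2=0, (10-6)^2=16, (12-1)^2=121, (2-9)^2=49, (11-12)^2=1, (8-3)^2=25
sum(d^2) = 324.
Step 3: rho = 1 - 6*324 / (12*(12^2 - 1)) = 1 - 1944/1716 = -0.132867.
Step 4: Under H0, t = rho * sqrt((n-2)/(1-rho^2)) = -0.4239 ~ t(10).
Step 5: Two-sided p-value from the t-distribution with 10 df = 0.680598.
Step 6: alpha = 0.05. fail to reject H0.

rho = -0.1329, p = 0.680598, fail to reject H0 at alpha = 0.05.


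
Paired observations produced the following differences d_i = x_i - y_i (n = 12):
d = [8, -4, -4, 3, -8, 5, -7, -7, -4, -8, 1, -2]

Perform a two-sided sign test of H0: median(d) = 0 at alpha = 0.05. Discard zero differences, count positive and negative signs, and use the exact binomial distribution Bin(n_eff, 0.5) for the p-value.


Step 1: Discard zero differences. Original n = 12; n_eff = number of nonzero differences = 12.
Nonzero differences (with sign): +8, -4, -4, +3, -8, +5, -7, -7, -4, -8, +1, -2
Step 2: Count signs: positive = 4, negative = 8.
Step 3: Under H0: P(positive) = 0.5, so the number of positives S ~ Bin(12, 0.5).
Step 4: Two-sided exact p-value = sum of Bin(12,0.5) probabilities at or below the observed probability = 0.387695.
Step 5: alpha = 0.05. fail to reject H0.

n_eff = 12, pos = 4, neg = 8, p = 0.387695, fail to reject H0.


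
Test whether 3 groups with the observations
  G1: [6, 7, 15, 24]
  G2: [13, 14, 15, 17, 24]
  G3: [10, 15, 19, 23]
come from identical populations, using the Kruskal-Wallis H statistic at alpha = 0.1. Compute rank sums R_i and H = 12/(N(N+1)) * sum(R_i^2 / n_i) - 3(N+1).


Step 1: Combine all N = 13 observations and assign midranks.
sorted (value, group, rank): (6,G1,1), (7,G1,2), (10,G3,3), (13,G2,4), (14,G2,5), (15,G1,7), (15,G2,7), (15,G3,7), (17,G2,9), (19,G3,10), (23,G3,11), (24,G1,12.5), (24,G2,12.5)
Step 2: Sum ranks within each group.
R_1 = 22.5 (n_1 = 4)
R_2 = 37.5 (n_2 = 5)
R_3 = 31 (n_3 = 4)
Step 3: H = 12/(N(N+1)) * sum(R_i^2/n_i) - 3(N+1)
     = 12/(13*14) * (22.5^2/4 + 37.5^2/5 + 31^2/4) - 3*14
     = 0.065934 * 648.062 - 42
     = 0.729396.
Step 4: Ties present; correction factor C = 1 - 30/(13^3 - 13) = 0.986264. Corrected H = 0.729396 / 0.986264 = 0.739554.
Step 5: Under H0, H ~ chi^2(2); p-value = 0.690888.
Step 6: alpha = 0.1. fail to reject H0.

H = 0.7396, df = 2, p = 0.690888, fail to reject H0.


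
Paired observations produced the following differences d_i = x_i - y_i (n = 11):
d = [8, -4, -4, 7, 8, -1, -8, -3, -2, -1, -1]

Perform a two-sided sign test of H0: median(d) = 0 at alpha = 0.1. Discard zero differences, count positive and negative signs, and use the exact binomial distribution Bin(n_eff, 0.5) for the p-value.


Step 1: Discard zero differences. Original n = 11; n_eff = number of nonzero differences = 11.
Nonzero differences (with sign): +8, -4, -4, +7, +8, -1, -8, -3, -2, -1, -1
Step 2: Count signs: positive = 3, negative = 8.
Step 3: Under H0: P(positive) = 0.5, so the number of positives S ~ Bin(11, 0.5).
Step 4: Two-sided exact p-value = sum of Bin(11,0.5) probabilities at or below the observed probability = 0.226562.
Step 5: alpha = 0.1. fail to reject H0.

n_eff = 11, pos = 3, neg = 8, p = 0.226562, fail to reject H0.


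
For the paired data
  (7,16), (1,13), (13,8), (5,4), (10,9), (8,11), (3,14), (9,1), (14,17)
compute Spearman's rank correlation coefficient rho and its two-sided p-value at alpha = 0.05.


Step 1: Rank x and y separately (midranks; no ties here).
rank(x): 7->4, 1->1, 13->8, 5->3, 10->7, 8->5, 3->2, 9->6, 14->9
rank(y): 16->8, 13->6, 8->3, 4->2, 9->4, 11->5, 14->7, 1->1, 17->9
Step 2: d_i = R_x(i) - R_y(i); compute d_i^2.
  (4-8)^2=16, (1-6)^2=25, (8-3)^2=25, (3-2)^2=1, (7-4)^2=9, (5-5)^2=0, (2-7)^2=25, (6-1)^2=25, (9-9)^2=0
sum(d^2) = 126.
Step 3: rho = 1 - 6*126 / (9*(9^2 - 1)) = 1 - 756/720 = -0.050000.
Step 4: Under H0, t = rho * sqrt((n-2)/(1-rho^2)) = -0.1325 ~ t(7).
Step 5: Two-sided p-value from the t-distribution with 7 df = 0.898353.
Step 6: alpha = 0.05. fail to reject H0.

rho = -0.0500, p = 0.898353, fail to reject H0 at alpha = 0.05.


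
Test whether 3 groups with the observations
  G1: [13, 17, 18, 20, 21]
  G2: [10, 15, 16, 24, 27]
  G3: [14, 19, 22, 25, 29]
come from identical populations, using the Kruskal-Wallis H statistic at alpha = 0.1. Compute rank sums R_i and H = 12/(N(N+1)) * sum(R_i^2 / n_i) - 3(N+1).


Step 1: Combine all N = 15 observations and assign midranks.
sorted (value, group, rank): (10,G2,1), (13,G1,2), (14,G3,3), (15,G2,4), (16,G2,5), (17,G1,6), (18,G1,7), (19,G3,8), (20,G1,9), (21,G1,10), (22,G3,11), (24,G2,12), (25,G3,13), (27,G2,14), (29,G3,15)
Step 2: Sum ranks within each group.
R_1 = 34 (n_1 = 5)
R_2 = 36 (n_2 = 5)
R_3 = 50 (n_3 = 5)
Step 3: H = 12/(N(N+1)) * sum(R_i^2/n_i) - 3(N+1)
     = 12/(15*16) * (34^2/5 + 36^2/5 + 50^2/5) - 3*16
     = 0.050000 * 990.4 - 48
     = 1.520000.
Step 4: No ties, so H is used without correction.
Step 5: Under H0, H ~ chi^2(2); p-value = 0.467666.
Step 6: alpha = 0.1. fail to reject H0.

H = 1.5200, df = 2, p = 0.467666, fail to reject H0.


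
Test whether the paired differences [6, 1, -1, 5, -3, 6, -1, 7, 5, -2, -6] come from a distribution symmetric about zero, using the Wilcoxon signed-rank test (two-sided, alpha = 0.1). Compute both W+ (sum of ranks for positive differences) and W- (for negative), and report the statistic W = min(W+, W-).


Step 1: Drop any zero differences (none here) and take |d_i|.
|d| = [6, 1, 1, 5, 3, 6, 1, 7, 5, 2, 6]
Step 2: Midrank |d_i| (ties get averaged ranks).
ranks: |6|->9, |1|->2, |1|->2, |5|->6.5, |3|->5, |6|->9, |1|->2, |7|->11, |5|->6.5, |2|->4, |6|->9
Step 3: Attach original signs; sum ranks with positive sign and with negative sign.
W+ = 9 + 2 + 6.5 + 9 + 11 + 6.5 = 44
W- = 2 + 5 + 2 + 4 + 9 = 22
(Check: W+ + W- = 66 should equal n(n+1)/2 = 66.)
Step 4: Test statistic W = min(W+, W-) = 22.
Step 5: Ties in |d|, so use the tie-corrected normal approximation.
        E[W] = n(n+1)/4 = 11*12/4 = 33.
        Tie groups: |d|=1 (t=3), |d|=5 (t=2), |d|=6 (t=3); sum(t^3 - t) = 54.
        Var[W] = n(n+1)(2n+1)/24 - sum(t^3-t)/48 = 3036/24 - 54/48 = 125.375.
        z = (W - E[W]) / sqrt(Var[W]) = (22 - 33) / 11.1971 = -0.9824.
        Two-sided p = 2*Phi(z) = 0.325904.
Step 6: alpha = 0.1. fail to reject H0.

W+ = 44, W- = 22, W = min = 22, p = 0.325904, fail to reject H0.


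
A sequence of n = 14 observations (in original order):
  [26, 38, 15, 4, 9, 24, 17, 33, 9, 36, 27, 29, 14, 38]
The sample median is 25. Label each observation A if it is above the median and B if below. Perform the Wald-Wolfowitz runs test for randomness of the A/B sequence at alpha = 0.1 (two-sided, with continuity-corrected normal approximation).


Step 1: Compute median = 25; label A = above, B = below.
Labels in order: AABBBBBABAAABA  (n_A = 7, n_B = 7)
Step 2: Count runs R = 7.
Step 3: Under H0 (random ordering), E[R] = 2*n_A*n_B/(n_A+n_B) + 1 = 2*7*7/14 + 1 = 8.0000.
        Var[R] = 2*n_A*n_B*(2*n_A*n_B - n_A - n_B) / ((n_A+n_B)^2 * (n_A+n_B-1)) = 8232/2548 = 3.2308.
        SD[R] = 1.7974.
Step 4: Continuity-corrected z = (R + 0.5 - E[R]) / SD[R] = (7 + 0.5 - 8.0000) / 1.7974 = -0.2782.
Step 5: Two-sided p-value via normal approximation = 2*(1 - Phi(|z|)) = 0.780879.
Step 6: alpha = 0.1. fail to reject H0.

R = 7, z = -0.2782, p = 0.780879, fail to reject H0.
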